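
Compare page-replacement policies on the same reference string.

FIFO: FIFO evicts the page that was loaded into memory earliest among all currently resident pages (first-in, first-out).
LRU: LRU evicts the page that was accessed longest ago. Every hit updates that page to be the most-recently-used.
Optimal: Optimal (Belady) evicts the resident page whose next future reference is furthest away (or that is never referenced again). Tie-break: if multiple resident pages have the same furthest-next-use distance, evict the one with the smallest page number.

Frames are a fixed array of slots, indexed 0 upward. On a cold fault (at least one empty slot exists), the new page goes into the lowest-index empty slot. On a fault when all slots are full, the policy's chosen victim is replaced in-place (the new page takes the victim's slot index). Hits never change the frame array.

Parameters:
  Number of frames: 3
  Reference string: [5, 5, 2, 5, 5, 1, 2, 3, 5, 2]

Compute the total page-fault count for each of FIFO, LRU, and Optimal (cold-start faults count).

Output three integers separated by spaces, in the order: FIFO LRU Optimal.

Answer: 6 5 4

Derivation:
--- FIFO ---
  step 0: ref 5 -> FAULT, frames=[5,-,-] (faults so far: 1)
  step 1: ref 5 -> HIT, frames=[5,-,-] (faults so far: 1)
  step 2: ref 2 -> FAULT, frames=[5,2,-] (faults so far: 2)
  step 3: ref 5 -> HIT, frames=[5,2,-] (faults so far: 2)
  step 4: ref 5 -> HIT, frames=[5,2,-] (faults so far: 2)
  step 5: ref 1 -> FAULT, frames=[5,2,1] (faults so far: 3)
  step 6: ref 2 -> HIT, frames=[5,2,1] (faults so far: 3)
  step 7: ref 3 -> FAULT, evict 5, frames=[3,2,1] (faults so far: 4)
  step 8: ref 5 -> FAULT, evict 2, frames=[3,5,1] (faults so far: 5)
  step 9: ref 2 -> FAULT, evict 1, frames=[3,5,2] (faults so far: 6)
  FIFO total faults: 6
--- LRU ---
  step 0: ref 5 -> FAULT, frames=[5,-,-] (faults so far: 1)
  step 1: ref 5 -> HIT, frames=[5,-,-] (faults so far: 1)
  step 2: ref 2 -> FAULT, frames=[5,2,-] (faults so far: 2)
  step 3: ref 5 -> HIT, frames=[5,2,-] (faults so far: 2)
  step 4: ref 5 -> HIT, frames=[5,2,-] (faults so far: 2)
  step 5: ref 1 -> FAULT, frames=[5,2,1] (faults so far: 3)
  step 6: ref 2 -> HIT, frames=[5,2,1] (faults so far: 3)
  step 7: ref 3 -> FAULT, evict 5, frames=[3,2,1] (faults so far: 4)
  step 8: ref 5 -> FAULT, evict 1, frames=[3,2,5] (faults so far: 5)
  step 9: ref 2 -> HIT, frames=[3,2,5] (faults so far: 5)
  LRU total faults: 5
--- Optimal ---
  step 0: ref 5 -> FAULT, frames=[5,-,-] (faults so far: 1)
  step 1: ref 5 -> HIT, frames=[5,-,-] (faults so far: 1)
  step 2: ref 2 -> FAULT, frames=[5,2,-] (faults so far: 2)
  step 3: ref 5 -> HIT, frames=[5,2,-] (faults so far: 2)
  step 4: ref 5 -> HIT, frames=[5,2,-] (faults so far: 2)
  step 5: ref 1 -> FAULT, frames=[5,2,1] (faults so far: 3)
  step 6: ref 2 -> HIT, frames=[5,2,1] (faults so far: 3)
  step 7: ref 3 -> FAULT, evict 1, frames=[5,2,3] (faults so far: 4)
  step 8: ref 5 -> HIT, frames=[5,2,3] (faults so far: 4)
  step 9: ref 2 -> HIT, frames=[5,2,3] (faults so far: 4)
  Optimal total faults: 4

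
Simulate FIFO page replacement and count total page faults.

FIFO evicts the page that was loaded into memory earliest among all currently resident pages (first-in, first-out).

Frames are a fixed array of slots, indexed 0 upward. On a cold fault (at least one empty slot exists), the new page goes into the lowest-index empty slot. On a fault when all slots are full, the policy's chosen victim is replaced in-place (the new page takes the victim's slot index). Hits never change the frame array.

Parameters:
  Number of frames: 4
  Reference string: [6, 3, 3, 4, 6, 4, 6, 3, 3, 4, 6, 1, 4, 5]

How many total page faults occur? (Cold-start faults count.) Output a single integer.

Step 0: ref 6 → FAULT, frames=[6,-,-,-]
Step 1: ref 3 → FAULT, frames=[6,3,-,-]
Step 2: ref 3 → HIT, frames=[6,3,-,-]
Step 3: ref 4 → FAULT, frames=[6,3,4,-]
Step 4: ref 6 → HIT, frames=[6,3,4,-]
Step 5: ref 4 → HIT, frames=[6,3,4,-]
Step 6: ref 6 → HIT, frames=[6,3,4,-]
Step 7: ref 3 → HIT, frames=[6,3,4,-]
Step 8: ref 3 → HIT, frames=[6,3,4,-]
Step 9: ref 4 → HIT, frames=[6,3,4,-]
Step 10: ref 6 → HIT, frames=[6,3,4,-]
Step 11: ref 1 → FAULT, frames=[6,3,4,1]
Step 12: ref 4 → HIT, frames=[6,3,4,1]
Step 13: ref 5 → FAULT (evict 6), frames=[5,3,4,1]
Total faults: 5

Answer: 5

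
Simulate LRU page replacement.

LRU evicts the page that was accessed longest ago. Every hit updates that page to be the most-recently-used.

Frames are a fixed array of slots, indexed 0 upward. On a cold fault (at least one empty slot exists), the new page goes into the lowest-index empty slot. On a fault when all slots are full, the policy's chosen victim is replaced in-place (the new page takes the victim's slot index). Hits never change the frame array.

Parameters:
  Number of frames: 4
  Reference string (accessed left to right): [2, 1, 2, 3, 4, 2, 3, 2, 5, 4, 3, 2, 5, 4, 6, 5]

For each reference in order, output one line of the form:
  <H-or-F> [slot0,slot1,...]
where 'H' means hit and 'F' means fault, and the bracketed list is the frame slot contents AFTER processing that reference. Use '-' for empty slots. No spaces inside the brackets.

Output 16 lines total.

F [2,-,-,-]
F [2,1,-,-]
H [2,1,-,-]
F [2,1,3,-]
F [2,1,3,4]
H [2,1,3,4]
H [2,1,3,4]
H [2,1,3,4]
F [2,5,3,4]
H [2,5,3,4]
H [2,5,3,4]
H [2,5,3,4]
H [2,5,3,4]
H [2,5,3,4]
F [2,5,6,4]
H [2,5,6,4]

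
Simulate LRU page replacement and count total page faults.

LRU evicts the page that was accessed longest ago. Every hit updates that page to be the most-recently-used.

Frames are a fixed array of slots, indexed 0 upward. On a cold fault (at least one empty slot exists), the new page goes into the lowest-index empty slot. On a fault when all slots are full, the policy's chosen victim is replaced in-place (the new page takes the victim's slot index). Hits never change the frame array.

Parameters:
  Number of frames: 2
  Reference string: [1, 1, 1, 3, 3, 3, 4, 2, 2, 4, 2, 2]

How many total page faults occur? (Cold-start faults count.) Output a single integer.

Answer: 4

Derivation:
Step 0: ref 1 → FAULT, frames=[1,-]
Step 1: ref 1 → HIT, frames=[1,-]
Step 2: ref 1 → HIT, frames=[1,-]
Step 3: ref 3 → FAULT, frames=[1,3]
Step 4: ref 3 → HIT, frames=[1,3]
Step 5: ref 3 → HIT, frames=[1,3]
Step 6: ref 4 → FAULT (evict 1), frames=[4,3]
Step 7: ref 2 → FAULT (evict 3), frames=[4,2]
Step 8: ref 2 → HIT, frames=[4,2]
Step 9: ref 4 → HIT, frames=[4,2]
Step 10: ref 2 → HIT, frames=[4,2]
Step 11: ref 2 → HIT, frames=[4,2]
Total faults: 4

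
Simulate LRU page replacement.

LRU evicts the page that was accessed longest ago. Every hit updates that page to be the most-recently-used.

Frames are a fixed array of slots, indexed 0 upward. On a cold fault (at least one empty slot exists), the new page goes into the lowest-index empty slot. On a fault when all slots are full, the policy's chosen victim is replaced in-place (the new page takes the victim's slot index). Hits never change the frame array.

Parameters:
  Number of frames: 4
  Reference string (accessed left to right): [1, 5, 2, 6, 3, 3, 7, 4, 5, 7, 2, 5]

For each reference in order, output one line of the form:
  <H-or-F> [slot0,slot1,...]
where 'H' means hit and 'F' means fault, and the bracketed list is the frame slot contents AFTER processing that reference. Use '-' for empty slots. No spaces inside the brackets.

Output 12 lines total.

F [1,-,-,-]
F [1,5,-,-]
F [1,5,2,-]
F [1,5,2,6]
F [3,5,2,6]
H [3,5,2,6]
F [3,7,2,6]
F [3,7,4,6]
F [3,7,4,5]
H [3,7,4,5]
F [2,7,4,5]
H [2,7,4,5]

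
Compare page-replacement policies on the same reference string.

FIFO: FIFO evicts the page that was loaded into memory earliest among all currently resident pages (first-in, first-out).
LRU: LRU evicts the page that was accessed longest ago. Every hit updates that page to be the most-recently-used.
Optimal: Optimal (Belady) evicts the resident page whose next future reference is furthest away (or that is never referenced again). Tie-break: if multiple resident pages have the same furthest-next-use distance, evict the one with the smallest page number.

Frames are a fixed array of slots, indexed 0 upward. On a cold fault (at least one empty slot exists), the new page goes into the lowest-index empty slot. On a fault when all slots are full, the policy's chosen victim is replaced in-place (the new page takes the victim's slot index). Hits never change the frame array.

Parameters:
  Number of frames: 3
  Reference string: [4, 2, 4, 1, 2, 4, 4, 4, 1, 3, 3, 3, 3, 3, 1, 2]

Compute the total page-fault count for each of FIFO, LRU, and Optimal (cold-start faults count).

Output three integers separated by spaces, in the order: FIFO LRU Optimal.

Answer: 4 5 4

Derivation:
--- FIFO ---
  step 0: ref 4 -> FAULT, frames=[4,-,-] (faults so far: 1)
  step 1: ref 2 -> FAULT, frames=[4,2,-] (faults so far: 2)
  step 2: ref 4 -> HIT, frames=[4,2,-] (faults so far: 2)
  step 3: ref 1 -> FAULT, frames=[4,2,1] (faults so far: 3)
  step 4: ref 2 -> HIT, frames=[4,2,1] (faults so far: 3)
  step 5: ref 4 -> HIT, frames=[4,2,1] (faults so far: 3)
  step 6: ref 4 -> HIT, frames=[4,2,1] (faults so far: 3)
  step 7: ref 4 -> HIT, frames=[4,2,1] (faults so far: 3)
  step 8: ref 1 -> HIT, frames=[4,2,1] (faults so far: 3)
  step 9: ref 3 -> FAULT, evict 4, frames=[3,2,1] (faults so far: 4)
  step 10: ref 3 -> HIT, frames=[3,2,1] (faults so far: 4)
  step 11: ref 3 -> HIT, frames=[3,2,1] (faults so far: 4)
  step 12: ref 3 -> HIT, frames=[3,2,1] (faults so far: 4)
  step 13: ref 3 -> HIT, frames=[3,2,1] (faults so far: 4)
  step 14: ref 1 -> HIT, frames=[3,2,1] (faults so far: 4)
  step 15: ref 2 -> HIT, frames=[3,2,1] (faults so far: 4)
  FIFO total faults: 4
--- LRU ---
  step 0: ref 4 -> FAULT, frames=[4,-,-] (faults so far: 1)
  step 1: ref 2 -> FAULT, frames=[4,2,-] (faults so far: 2)
  step 2: ref 4 -> HIT, frames=[4,2,-] (faults so far: 2)
  step 3: ref 1 -> FAULT, frames=[4,2,1] (faults so far: 3)
  step 4: ref 2 -> HIT, frames=[4,2,1] (faults so far: 3)
  step 5: ref 4 -> HIT, frames=[4,2,1] (faults so far: 3)
  step 6: ref 4 -> HIT, frames=[4,2,1] (faults so far: 3)
  step 7: ref 4 -> HIT, frames=[4,2,1] (faults so far: 3)
  step 8: ref 1 -> HIT, frames=[4,2,1] (faults so far: 3)
  step 9: ref 3 -> FAULT, evict 2, frames=[4,3,1] (faults so far: 4)
  step 10: ref 3 -> HIT, frames=[4,3,1] (faults so far: 4)
  step 11: ref 3 -> HIT, frames=[4,3,1] (faults so far: 4)
  step 12: ref 3 -> HIT, frames=[4,3,1] (faults so far: 4)
  step 13: ref 3 -> HIT, frames=[4,3,1] (faults so far: 4)
  step 14: ref 1 -> HIT, frames=[4,3,1] (faults so far: 4)
  step 15: ref 2 -> FAULT, evict 4, frames=[2,3,1] (faults so far: 5)
  LRU total faults: 5
--- Optimal ---
  step 0: ref 4 -> FAULT, frames=[4,-,-] (faults so far: 1)
  step 1: ref 2 -> FAULT, frames=[4,2,-] (faults so far: 2)
  step 2: ref 4 -> HIT, frames=[4,2,-] (faults so far: 2)
  step 3: ref 1 -> FAULT, frames=[4,2,1] (faults so far: 3)
  step 4: ref 2 -> HIT, frames=[4,2,1] (faults so far: 3)
  step 5: ref 4 -> HIT, frames=[4,2,1] (faults so far: 3)
  step 6: ref 4 -> HIT, frames=[4,2,1] (faults so far: 3)
  step 7: ref 4 -> HIT, frames=[4,2,1] (faults so far: 3)
  step 8: ref 1 -> HIT, frames=[4,2,1] (faults so far: 3)
  step 9: ref 3 -> FAULT, evict 4, frames=[3,2,1] (faults so far: 4)
  step 10: ref 3 -> HIT, frames=[3,2,1] (faults so far: 4)
  step 11: ref 3 -> HIT, frames=[3,2,1] (faults so far: 4)
  step 12: ref 3 -> HIT, frames=[3,2,1] (faults so far: 4)
  step 13: ref 3 -> HIT, frames=[3,2,1] (faults so far: 4)
  step 14: ref 1 -> HIT, frames=[3,2,1] (faults so far: 4)
  step 15: ref 2 -> HIT, frames=[3,2,1] (faults so far: 4)
  Optimal total faults: 4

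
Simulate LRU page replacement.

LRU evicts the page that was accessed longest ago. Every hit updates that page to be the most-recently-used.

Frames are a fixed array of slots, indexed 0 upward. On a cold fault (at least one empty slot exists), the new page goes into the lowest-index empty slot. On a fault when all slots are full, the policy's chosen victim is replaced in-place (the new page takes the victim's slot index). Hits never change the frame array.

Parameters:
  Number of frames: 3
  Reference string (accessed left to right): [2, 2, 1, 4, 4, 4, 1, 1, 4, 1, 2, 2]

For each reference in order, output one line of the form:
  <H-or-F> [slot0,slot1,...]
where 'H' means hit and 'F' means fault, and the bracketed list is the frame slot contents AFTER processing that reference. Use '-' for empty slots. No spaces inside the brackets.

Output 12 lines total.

F [2,-,-]
H [2,-,-]
F [2,1,-]
F [2,1,4]
H [2,1,4]
H [2,1,4]
H [2,1,4]
H [2,1,4]
H [2,1,4]
H [2,1,4]
H [2,1,4]
H [2,1,4]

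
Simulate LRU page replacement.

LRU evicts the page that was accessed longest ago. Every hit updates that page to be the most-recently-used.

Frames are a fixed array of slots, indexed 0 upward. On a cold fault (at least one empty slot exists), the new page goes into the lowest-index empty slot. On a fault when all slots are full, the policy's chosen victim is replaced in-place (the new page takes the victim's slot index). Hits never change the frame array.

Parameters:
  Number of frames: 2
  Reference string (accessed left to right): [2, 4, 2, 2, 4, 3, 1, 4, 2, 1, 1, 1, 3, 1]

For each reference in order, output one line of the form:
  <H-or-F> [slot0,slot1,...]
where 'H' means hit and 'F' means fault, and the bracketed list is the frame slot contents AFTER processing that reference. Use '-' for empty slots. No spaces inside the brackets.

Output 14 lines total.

F [2,-]
F [2,4]
H [2,4]
H [2,4]
H [2,4]
F [3,4]
F [3,1]
F [4,1]
F [4,2]
F [1,2]
H [1,2]
H [1,2]
F [1,3]
H [1,3]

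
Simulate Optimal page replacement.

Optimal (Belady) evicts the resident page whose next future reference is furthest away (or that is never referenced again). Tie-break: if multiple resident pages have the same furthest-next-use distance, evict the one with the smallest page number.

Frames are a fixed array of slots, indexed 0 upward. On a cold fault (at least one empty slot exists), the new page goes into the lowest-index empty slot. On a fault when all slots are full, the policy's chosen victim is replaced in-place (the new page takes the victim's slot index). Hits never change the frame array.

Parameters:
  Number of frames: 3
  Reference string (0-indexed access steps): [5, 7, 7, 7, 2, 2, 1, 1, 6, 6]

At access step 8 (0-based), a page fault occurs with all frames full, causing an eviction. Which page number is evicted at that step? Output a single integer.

Answer: 1

Derivation:
Step 0: ref 5 -> FAULT, frames=[5,-,-]
Step 1: ref 7 -> FAULT, frames=[5,7,-]
Step 2: ref 7 -> HIT, frames=[5,7,-]
Step 3: ref 7 -> HIT, frames=[5,7,-]
Step 4: ref 2 -> FAULT, frames=[5,7,2]
Step 5: ref 2 -> HIT, frames=[5,7,2]
Step 6: ref 1 -> FAULT, evict 2, frames=[5,7,1]
Step 7: ref 1 -> HIT, frames=[5,7,1]
Step 8: ref 6 -> FAULT, evict 1, frames=[5,7,6]
At step 8: evicted page 1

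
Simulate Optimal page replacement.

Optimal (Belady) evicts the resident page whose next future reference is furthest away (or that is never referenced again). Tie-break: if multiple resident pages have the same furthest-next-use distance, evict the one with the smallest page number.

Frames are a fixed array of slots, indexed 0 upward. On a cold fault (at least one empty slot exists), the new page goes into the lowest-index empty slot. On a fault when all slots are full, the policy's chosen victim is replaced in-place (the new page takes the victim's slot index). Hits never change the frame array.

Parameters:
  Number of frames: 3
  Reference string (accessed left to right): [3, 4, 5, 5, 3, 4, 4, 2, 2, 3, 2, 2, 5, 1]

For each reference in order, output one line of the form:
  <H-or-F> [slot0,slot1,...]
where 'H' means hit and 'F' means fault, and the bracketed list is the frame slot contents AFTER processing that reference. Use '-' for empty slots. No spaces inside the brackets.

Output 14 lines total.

F [3,-,-]
F [3,4,-]
F [3,4,5]
H [3,4,5]
H [3,4,5]
H [3,4,5]
H [3,4,5]
F [3,2,5]
H [3,2,5]
H [3,2,5]
H [3,2,5]
H [3,2,5]
H [3,2,5]
F [3,1,5]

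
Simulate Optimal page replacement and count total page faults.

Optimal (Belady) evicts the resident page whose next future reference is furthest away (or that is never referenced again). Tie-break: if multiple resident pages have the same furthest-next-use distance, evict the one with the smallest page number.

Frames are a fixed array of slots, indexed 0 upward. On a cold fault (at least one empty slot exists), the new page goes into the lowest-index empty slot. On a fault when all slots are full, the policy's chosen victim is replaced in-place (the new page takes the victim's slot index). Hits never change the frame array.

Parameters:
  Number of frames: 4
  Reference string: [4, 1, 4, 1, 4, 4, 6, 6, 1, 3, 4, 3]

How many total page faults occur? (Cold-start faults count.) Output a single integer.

Step 0: ref 4 → FAULT, frames=[4,-,-,-]
Step 1: ref 1 → FAULT, frames=[4,1,-,-]
Step 2: ref 4 → HIT, frames=[4,1,-,-]
Step 3: ref 1 → HIT, frames=[4,1,-,-]
Step 4: ref 4 → HIT, frames=[4,1,-,-]
Step 5: ref 4 → HIT, frames=[4,1,-,-]
Step 6: ref 6 → FAULT, frames=[4,1,6,-]
Step 7: ref 6 → HIT, frames=[4,1,6,-]
Step 8: ref 1 → HIT, frames=[4,1,6,-]
Step 9: ref 3 → FAULT, frames=[4,1,6,3]
Step 10: ref 4 → HIT, frames=[4,1,6,3]
Step 11: ref 3 → HIT, frames=[4,1,6,3]
Total faults: 4

Answer: 4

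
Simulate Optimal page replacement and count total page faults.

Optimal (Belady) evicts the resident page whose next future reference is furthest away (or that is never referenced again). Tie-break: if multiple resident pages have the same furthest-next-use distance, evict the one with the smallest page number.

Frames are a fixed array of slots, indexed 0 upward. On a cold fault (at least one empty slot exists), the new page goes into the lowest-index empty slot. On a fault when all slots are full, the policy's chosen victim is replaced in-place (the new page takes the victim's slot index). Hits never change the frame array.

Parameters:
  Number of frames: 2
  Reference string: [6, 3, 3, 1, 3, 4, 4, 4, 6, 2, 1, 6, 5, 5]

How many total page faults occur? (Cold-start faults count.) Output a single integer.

Step 0: ref 6 → FAULT, frames=[6,-]
Step 1: ref 3 → FAULT, frames=[6,3]
Step 2: ref 3 → HIT, frames=[6,3]
Step 3: ref 1 → FAULT (evict 6), frames=[1,3]
Step 4: ref 3 → HIT, frames=[1,3]
Step 5: ref 4 → FAULT (evict 3), frames=[1,4]
Step 6: ref 4 → HIT, frames=[1,4]
Step 7: ref 4 → HIT, frames=[1,4]
Step 8: ref 6 → FAULT (evict 4), frames=[1,6]
Step 9: ref 2 → FAULT (evict 6), frames=[1,2]
Step 10: ref 1 → HIT, frames=[1,2]
Step 11: ref 6 → FAULT (evict 1), frames=[6,2]
Step 12: ref 5 → FAULT (evict 2), frames=[6,5]
Step 13: ref 5 → HIT, frames=[6,5]
Total faults: 8

Answer: 8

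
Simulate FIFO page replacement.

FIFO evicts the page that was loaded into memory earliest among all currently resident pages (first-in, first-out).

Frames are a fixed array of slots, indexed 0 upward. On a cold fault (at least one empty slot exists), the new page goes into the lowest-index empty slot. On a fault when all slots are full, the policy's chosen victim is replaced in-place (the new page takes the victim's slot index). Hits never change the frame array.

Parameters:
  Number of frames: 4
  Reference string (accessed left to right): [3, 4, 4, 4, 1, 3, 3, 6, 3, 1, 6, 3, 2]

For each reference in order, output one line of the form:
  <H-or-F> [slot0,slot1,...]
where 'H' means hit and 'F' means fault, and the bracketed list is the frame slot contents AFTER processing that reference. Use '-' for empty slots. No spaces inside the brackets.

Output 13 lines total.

F [3,-,-,-]
F [3,4,-,-]
H [3,4,-,-]
H [3,4,-,-]
F [3,4,1,-]
H [3,4,1,-]
H [3,4,1,-]
F [3,4,1,6]
H [3,4,1,6]
H [3,4,1,6]
H [3,4,1,6]
H [3,4,1,6]
F [2,4,1,6]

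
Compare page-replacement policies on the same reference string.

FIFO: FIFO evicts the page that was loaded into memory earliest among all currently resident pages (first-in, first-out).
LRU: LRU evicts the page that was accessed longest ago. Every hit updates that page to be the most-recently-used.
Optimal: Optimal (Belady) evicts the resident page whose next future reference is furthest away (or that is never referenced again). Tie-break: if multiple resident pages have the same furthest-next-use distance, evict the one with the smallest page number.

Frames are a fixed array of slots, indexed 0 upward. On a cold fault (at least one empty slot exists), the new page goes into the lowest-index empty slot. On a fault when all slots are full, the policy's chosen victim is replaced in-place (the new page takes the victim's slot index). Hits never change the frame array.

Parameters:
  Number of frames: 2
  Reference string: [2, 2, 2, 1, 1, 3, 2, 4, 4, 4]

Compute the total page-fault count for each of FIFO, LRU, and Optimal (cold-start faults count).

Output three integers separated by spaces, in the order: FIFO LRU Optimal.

--- FIFO ---
  step 0: ref 2 -> FAULT, frames=[2,-] (faults so far: 1)
  step 1: ref 2 -> HIT, frames=[2,-] (faults so far: 1)
  step 2: ref 2 -> HIT, frames=[2,-] (faults so far: 1)
  step 3: ref 1 -> FAULT, frames=[2,1] (faults so far: 2)
  step 4: ref 1 -> HIT, frames=[2,1] (faults so far: 2)
  step 5: ref 3 -> FAULT, evict 2, frames=[3,1] (faults so far: 3)
  step 6: ref 2 -> FAULT, evict 1, frames=[3,2] (faults so far: 4)
  step 7: ref 4 -> FAULT, evict 3, frames=[4,2] (faults so far: 5)
  step 8: ref 4 -> HIT, frames=[4,2] (faults so far: 5)
  step 9: ref 4 -> HIT, frames=[4,2] (faults so far: 5)
  FIFO total faults: 5
--- LRU ---
  step 0: ref 2 -> FAULT, frames=[2,-] (faults so far: 1)
  step 1: ref 2 -> HIT, frames=[2,-] (faults so far: 1)
  step 2: ref 2 -> HIT, frames=[2,-] (faults so far: 1)
  step 3: ref 1 -> FAULT, frames=[2,1] (faults so far: 2)
  step 4: ref 1 -> HIT, frames=[2,1] (faults so far: 2)
  step 5: ref 3 -> FAULT, evict 2, frames=[3,1] (faults so far: 3)
  step 6: ref 2 -> FAULT, evict 1, frames=[3,2] (faults so far: 4)
  step 7: ref 4 -> FAULT, evict 3, frames=[4,2] (faults so far: 5)
  step 8: ref 4 -> HIT, frames=[4,2] (faults so far: 5)
  step 9: ref 4 -> HIT, frames=[4,2] (faults so far: 5)
  LRU total faults: 5
--- Optimal ---
  step 0: ref 2 -> FAULT, frames=[2,-] (faults so far: 1)
  step 1: ref 2 -> HIT, frames=[2,-] (faults so far: 1)
  step 2: ref 2 -> HIT, frames=[2,-] (faults so far: 1)
  step 3: ref 1 -> FAULT, frames=[2,1] (faults so far: 2)
  step 4: ref 1 -> HIT, frames=[2,1] (faults so far: 2)
  step 5: ref 3 -> FAULT, evict 1, frames=[2,3] (faults so far: 3)
  step 6: ref 2 -> HIT, frames=[2,3] (faults so far: 3)
  step 7: ref 4 -> FAULT, evict 2, frames=[4,3] (faults so far: 4)
  step 8: ref 4 -> HIT, frames=[4,3] (faults so far: 4)
  step 9: ref 4 -> HIT, frames=[4,3] (faults so far: 4)
  Optimal total faults: 4

Answer: 5 5 4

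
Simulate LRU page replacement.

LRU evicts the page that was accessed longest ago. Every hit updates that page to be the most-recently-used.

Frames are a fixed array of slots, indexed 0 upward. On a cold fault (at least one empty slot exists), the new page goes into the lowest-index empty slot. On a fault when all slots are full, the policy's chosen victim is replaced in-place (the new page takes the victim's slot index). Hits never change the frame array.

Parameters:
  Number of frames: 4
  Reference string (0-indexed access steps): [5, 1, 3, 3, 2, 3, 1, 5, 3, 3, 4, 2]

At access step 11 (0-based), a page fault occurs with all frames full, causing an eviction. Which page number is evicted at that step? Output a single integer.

Step 0: ref 5 -> FAULT, frames=[5,-,-,-]
Step 1: ref 1 -> FAULT, frames=[5,1,-,-]
Step 2: ref 3 -> FAULT, frames=[5,1,3,-]
Step 3: ref 3 -> HIT, frames=[5,1,3,-]
Step 4: ref 2 -> FAULT, frames=[5,1,3,2]
Step 5: ref 3 -> HIT, frames=[5,1,3,2]
Step 6: ref 1 -> HIT, frames=[5,1,3,2]
Step 7: ref 5 -> HIT, frames=[5,1,3,2]
Step 8: ref 3 -> HIT, frames=[5,1,3,2]
Step 9: ref 3 -> HIT, frames=[5,1,3,2]
Step 10: ref 4 -> FAULT, evict 2, frames=[5,1,3,4]
Step 11: ref 2 -> FAULT, evict 1, frames=[5,2,3,4]
At step 11: evicted page 1

Answer: 1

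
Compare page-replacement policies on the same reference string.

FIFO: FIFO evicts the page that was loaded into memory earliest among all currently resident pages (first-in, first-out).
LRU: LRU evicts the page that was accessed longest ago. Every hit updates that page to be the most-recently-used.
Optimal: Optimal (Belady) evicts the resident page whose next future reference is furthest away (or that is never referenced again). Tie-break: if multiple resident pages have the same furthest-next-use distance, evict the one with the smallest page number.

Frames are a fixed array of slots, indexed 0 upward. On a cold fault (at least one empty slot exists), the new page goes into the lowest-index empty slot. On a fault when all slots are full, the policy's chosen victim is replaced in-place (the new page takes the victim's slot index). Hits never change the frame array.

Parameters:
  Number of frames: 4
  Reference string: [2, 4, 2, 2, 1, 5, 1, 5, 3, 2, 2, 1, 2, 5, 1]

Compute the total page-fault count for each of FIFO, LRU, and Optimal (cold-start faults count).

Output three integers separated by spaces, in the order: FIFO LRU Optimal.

Answer: 6 5 5

Derivation:
--- FIFO ---
  step 0: ref 2 -> FAULT, frames=[2,-,-,-] (faults so far: 1)
  step 1: ref 4 -> FAULT, frames=[2,4,-,-] (faults so far: 2)
  step 2: ref 2 -> HIT, frames=[2,4,-,-] (faults so far: 2)
  step 3: ref 2 -> HIT, frames=[2,4,-,-] (faults so far: 2)
  step 4: ref 1 -> FAULT, frames=[2,4,1,-] (faults so far: 3)
  step 5: ref 5 -> FAULT, frames=[2,4,1,5] (faults so far: 4)
  step 6: ref 1 -> HIT, frames=[2,4,1,5] (faults so far: 4)
  step 7: ref 5 -> HIT, frames=[2,4,1,5] (faults so far: 4)
  step 8: ref 3 -> FAULT, evict 2, frames=[3,4,1,5] (faults so far: 5)
  step 9: ref 2 -> FAULT, evict 4, frames=[3,2,1,5] (faults so far: 6)
  step 10: ref 2 -> HIT, frames=[3,2,1,5] (faults so far: 6)
  step 11: ref 1 -> HIT, frames=[3,2,1,5] (faults so far: 6)
  step 12: ref 2 -> HIT, frames=[3,2,1,5] (faults so far: 6)
  step 13: ref 5 -> HIT, frames=[3,2,1,5] (faults so far: 6)
  step 14: ref 1 -> HIT, frames=[3,2,1,5] (faults so far: 6)
  FIFO total faults: 6
--- LRU ---
  step 0: ref 2 -> FAULT, frames=[2,-,-,-] (faults so far: 1)
  step 1: ref 4 -> FAULT, frames=[2,4,-,-] (faults so far: 2)
  step 2: ref 2 -> HIT, frames=[2,4,-,-] (faults so far: 2)
  step 3: ref 2 -> HIT, frames=[2,4,-,-] (faults so far: 2)
  step 4: ref 1 -> FAULT, frames=[2,4,1,-] (faults so far: 3)
  step 5: ref 5 -> FAULT, frames=[2,4,1,5] (faults so far: 4)
  step 6: ref 1 -> HIT, frames=[2,4,1,5] (faults so far: 4)
  step 7: ref 5 -> HIT, frames=[2,4,1,5] (faults so far: 4)
  step 8: ref 3 -> FAULT, evict 4, frames=[2,3,1,5] (faults so far: 5)
  step 9: ref 2 -> HIT, frames=[2,3,1,5] (faults so far: 5)
  step 10: ref 2 -> HIT, frames=[2,3,1,5] (faults so far: 5)
  step 11: ref 1 -> HIT, frames=[2,3,1,5] (faults so far: 5)
  step 12: ref 2 -> HIT, frames=[2,3,1,5] (faults so far: 5)
  step 13: ref 5 -> HIT, frames=[2,3,1,5] (faults so far: 5)
  step 14: ref 1 -> HIT, frames=[2,3,1,5] (faults so far: 5)
  LRU total faults: 5
--- Optimal ---
  step 0: ref 2 -> FAULT, frames=[2,-,-,-] (faults so far: 1)
  step 1: ref 4 -> FAULT, frames=[2,4,-,-] (faults so far: 2)
  step 2: ref 2 -> HIT, frames=[2,4,-,-] (faults so far: 2)
  step 3: ref 2 -> HIT, frames=[2,4,-,-] (faults so far: 2)
  step 4: ref 1 -> FAULT, frames=[2,4,1,-] (faults so far: 3)
  step 5: ref 5 -> FAULT, frames=[2,4,1,5] (faults so far: 4)
  step 6: ref 1 -> HIT, frames=[2,4,1,5] (faults so far: 4)
  step 7: ref 5 -> HIT, frames=[2,4,1,5] (faults so far: 4)
  step 8: ref 3 -> FAULT, evict 4, frames=[2,3,1,5] (faults so far: 5)
  step 9: ref 2 -> HIT, frames=[2,3,1,5] (faults so far: 5)
  step 10: ref 2 -> HIT, frames=[2,3,1,5] (faults so far: 5)
  step 11: ref 1 -> HIT, frames=[2,3,1,5] (faults so far: 5)
  step 12: ref 2 -> HIT, frames=[2,3,1,5] (faults so far: 5)
  step 13: ref 5 -> HIT, frames=[2,3,1,5] (faults so far: 5)
  step 14: ref 1 -> HIT, frames=[2,3,1,5] (faults so far: 5)
  Optimal total faults: 5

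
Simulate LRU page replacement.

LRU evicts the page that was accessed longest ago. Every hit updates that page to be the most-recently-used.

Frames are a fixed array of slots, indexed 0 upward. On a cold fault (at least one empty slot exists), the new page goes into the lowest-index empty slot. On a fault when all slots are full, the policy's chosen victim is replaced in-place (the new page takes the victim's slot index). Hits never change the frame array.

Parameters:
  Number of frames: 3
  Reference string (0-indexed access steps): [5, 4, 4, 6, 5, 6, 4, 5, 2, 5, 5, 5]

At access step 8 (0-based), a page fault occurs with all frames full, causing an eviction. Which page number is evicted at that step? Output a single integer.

Answer: 6

Derivation:
Step 0: ref 5 -> FAULT, frames=[5,-,-]
Step 1: ref 4 -> FAULT, frames=[5,4,-]
Step 2: ref 4 -> HIT, frames=[5,4,-]
Step 3: ref 6 -> FAULT, frames=[5,4,6]
Step 4: ref 5 -> HIT, frames=[5,4,6]
Step 5: ref 6 -> HIT, frames=[5,4,6]
Step 6: ref 4 -> HIT, frames=[5,4,6]
Step 7: ref 5 -> HIT, frames=[5,4,6]
Step 8: ref 2 -> FAULT, evict 6, frames=[5,4,2]
At step 8: evicted page 6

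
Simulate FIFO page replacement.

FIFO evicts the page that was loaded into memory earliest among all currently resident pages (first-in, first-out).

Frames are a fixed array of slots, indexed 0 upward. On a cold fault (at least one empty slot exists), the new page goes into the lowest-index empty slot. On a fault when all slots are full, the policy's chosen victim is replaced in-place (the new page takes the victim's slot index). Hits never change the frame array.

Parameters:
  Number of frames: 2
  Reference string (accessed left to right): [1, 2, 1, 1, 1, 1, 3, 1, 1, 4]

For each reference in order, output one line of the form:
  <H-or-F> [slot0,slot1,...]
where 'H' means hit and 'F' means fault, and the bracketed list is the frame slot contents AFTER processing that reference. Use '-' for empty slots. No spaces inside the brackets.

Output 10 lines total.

F [1,-]
F [1,2]
H [1,2]
H [1,2]
H [1,2]
H [1,2]
F [3,2]
F [3,1]
H [3,1]
F [4,1]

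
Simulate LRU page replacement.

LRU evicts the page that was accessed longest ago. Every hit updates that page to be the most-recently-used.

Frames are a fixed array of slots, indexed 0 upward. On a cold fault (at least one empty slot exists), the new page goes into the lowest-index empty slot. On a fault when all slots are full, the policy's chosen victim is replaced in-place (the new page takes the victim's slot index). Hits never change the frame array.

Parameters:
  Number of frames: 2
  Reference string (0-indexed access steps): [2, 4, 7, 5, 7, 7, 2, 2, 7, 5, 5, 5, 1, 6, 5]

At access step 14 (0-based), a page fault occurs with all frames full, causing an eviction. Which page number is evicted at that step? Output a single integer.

Step 0: ref 2 -> FAULT, frames=[2,-]
Step 1: ref 4 -> FAULT, frames=[2,4]
Step 2: ref 7 -> FAULT, evict 2, frames=[7,4]
Step 3: ref 5 -> FAULT, evict 4, frames=[7,5]
Step 4: ref 7 -> HIT, frames=[7,5]
Step 5: ref 7 -> HIT, frames=[7,5]
Step 6: ref 2 -> FAULT, evict 5, frames=[7,2]
Step 7: ref 2 -> HIT, frames=[7,2]
Step 8: ref 7 -> HIT, frames=[7,2]
Step 9: ref 5 -> FAULT, evict 2, frames=[7,5]
Step 10: ref 5 -> HIT, frames=[7,5]
Step 11: ref 5 -> HIT, frames=[7,5]
Step 12: ref 1 -> FAULT, evict 7, frames=[1,5]
Step 13: ref 6 -> FAULT, evict 5, frames=[1,6]
Step 14: ref 5 -> FAULT, evict 1, frames=[5,6]
At step 14: evicted page 1

Answer: 1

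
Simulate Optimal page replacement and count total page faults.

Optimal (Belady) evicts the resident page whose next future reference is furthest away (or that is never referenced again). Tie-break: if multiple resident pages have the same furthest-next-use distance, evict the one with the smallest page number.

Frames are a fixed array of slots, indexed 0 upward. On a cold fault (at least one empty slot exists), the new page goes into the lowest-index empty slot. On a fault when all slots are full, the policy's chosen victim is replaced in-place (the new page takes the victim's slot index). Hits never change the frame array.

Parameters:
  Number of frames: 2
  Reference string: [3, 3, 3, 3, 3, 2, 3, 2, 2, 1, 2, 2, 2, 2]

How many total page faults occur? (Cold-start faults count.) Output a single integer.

Step 0: ref 3 → FAULT, frames=[3,-]
Step 1: ref 3 → HIT, frames=[3,-]
Step 2: ref 3 → HIT, frames=[3,-]
Step 3: ref 3 → HIT, frames=[3,-]
Step 4: ref 3 → HIT, frames=[3,-]
Step 5: ref 2 → FAULT, frames=[3,2]
Step 6: ref 3 → HIT, frames=[3,2]
Step 7: ref 2 → HIT, frames=[3,2]
Step 8: ref 2 → HIT, frames=[3,2]
Step 9: ref 1 → FAULT (evict 3), frames=[1,2]
Step 10: ref 2 → HIT, frames=[1,2]
Step 11: ref 2 → HIT, frames=[1,2]
Step 12: ref 2 → HIT, frames=[1,2]
Step 13: ref 2 → HIT, frames=[1,2]
Total faults: 3

Answer: 3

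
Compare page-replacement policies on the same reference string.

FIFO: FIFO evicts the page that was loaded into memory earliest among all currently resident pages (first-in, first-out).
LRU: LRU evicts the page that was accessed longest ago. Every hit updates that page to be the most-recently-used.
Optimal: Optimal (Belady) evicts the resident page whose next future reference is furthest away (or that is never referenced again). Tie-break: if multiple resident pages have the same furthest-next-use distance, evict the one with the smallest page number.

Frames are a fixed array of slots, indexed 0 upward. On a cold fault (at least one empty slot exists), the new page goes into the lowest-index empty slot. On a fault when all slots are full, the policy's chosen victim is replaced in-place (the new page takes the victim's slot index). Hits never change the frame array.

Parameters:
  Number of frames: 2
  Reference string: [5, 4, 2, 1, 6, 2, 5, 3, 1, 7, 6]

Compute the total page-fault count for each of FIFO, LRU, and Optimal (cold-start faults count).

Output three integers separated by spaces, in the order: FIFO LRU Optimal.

Answer: 11 11 9

Derivation:
--- FIFO ---
  step 0: ref 5 -> FAULT, frames=[5,-] (faults so far: 1)
  step 1: ref 4 -> FAULT, frames=[5,4] (faults so far: 2)
  step 2: ref 2 -> FAULT, evict 5, frames=[2,4] (faults so far: 3)
  step 3: ref 1 -> FAULT, evict 4, frames=[2,1] (faults so far: 4)
  step 4: ref 6 -> FAULT, evict 2, frames=[6,1] (faults so far: 5)
  step 5: ref 2 -> FAULT, evict 1, frames=[6,2] (faults so far: 6)
  step 6: ref 5 -> FAULT, evict 6, frames=[5,2] (faults so far: 7)
  step 7: ref 3 -> FAULT, evict 2, frames=[5,3] (faults so far: 8)
  step 8: ref 1 -> FAULT, evict 5, frames=[1,3] (faults so far: 9)
  step 9: ref 7 -> FAULT, evict 3, frames=[1,7] (faults so far: 10)
  step 10: ref 6 -> FAULT, evict 1, frames=[6,7] (faults so far: 11)
  FIFO total faults: 11
--- LRU ---
  step 0: ref 5 -> FAULT, frames=[5,-] (faults so far: 1)
  step 1: ref 4 -> FAULT, frames=[5,4] (faults so far: 2)
  step 2: ref 2 -> FAULT, evict 5, frames=[2,4] (faults so far: 3)
  step 3: ref 1 -> FAULT, evict 4, frames=[2,1] (faults so far: 4)
  step 4: ref 6 -> FAULT, evict 2, frames=[6,1] (faults so far: 5)
  step 5: ref 2 -> FAULT, evict 1, frames=[6,2] (faults so far: 6)
  step 6: ref 5 -> FAULT, evict 6, frames=[5,2] (faults so far: 7)
  step 7: ref 3 -> FAULT, evict 2, frames=[5,3] (faults so far: 8)
  step 8: ref 1 -> FAULT, evict 5, frames=[1,3] (faults so far: 9)
  step 9: ref 7 -> FAULT, evict 3, frames=[1,7] (faults so far: 10)
  step 10: ref 6 -> FAULT, evict 1, frames=[6,7] (faults so far: 11)
  LRU total faults: 11
--- Optimal ---
  step 0: ref 5 -> FAULT, frames=[5,-] (faults so far: 1)
  step 1: ref 4 -> FAULT, frames=[5,4] (faults so far: 2)
  step 2: ref 2 -> FAULT, evict 4, frames=[5,2] (faults so far: 3)
  step 3: ref 1 -> FAULT, evict 5, frames=[1,2] (faults so far: 4)
  step 4: ref 6 -> FAULT, evict 1, frames=[6,2] (faults so far: 5)
  step 5: ref 2 -> HIT, frames=[6,2] (faults so far: 5)
  step 6: ref 5 -> FAULT, evict 2, frames=[6,5] (faults so far: 6)
  step 7: ref 3 -> FAULT, evict 5, frames=[6,3] (faults so far: 7)
  step 8: ref 1 -> FAULT, evict 3, frames=[6,1] (faults so far: 8)
  step 9: ref 7 -> FAULT, evict 1, frames=[6,7] (faults so far: 9)
  step 10: ref 6 -> HIT, frames=[6,7] (faults so far: 9)
  Optimal total faults: 9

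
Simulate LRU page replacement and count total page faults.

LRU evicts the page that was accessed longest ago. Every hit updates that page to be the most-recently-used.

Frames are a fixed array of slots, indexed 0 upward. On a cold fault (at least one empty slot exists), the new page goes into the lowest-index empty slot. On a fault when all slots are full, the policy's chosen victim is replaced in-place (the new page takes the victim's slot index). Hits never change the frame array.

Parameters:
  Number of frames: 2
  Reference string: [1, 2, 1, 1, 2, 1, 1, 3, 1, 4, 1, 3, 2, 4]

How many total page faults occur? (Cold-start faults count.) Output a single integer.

Step 0: ref 1 → FAULT, frames=[1,-]
Step 1: ref 2 → FAULT, frames=[1,2]
Step 2: ref 1 → HIT, frames=[1,2]
Step 3: ref 1 → HIT, frames=[1,2]
Step 4: ref 2 → HIT, frames=[1,2]
Step 5: ref 1 → HIT, frames=[1,2]
Step 6: ref 1 → HIT, frames=[1,2]
Step 7: ref 3 → FAULT (evict 2), frames=[1,3]
Step 8: ref 1 → HIT, frames=[1,3]
Step 9: ref 4 → FAULT (evict 3), frames=[1,4]
Step 10: ref 1 → HIT, frames=[1,4]
Step 11: ref 3 → FAULT (evict 4), frames=[1,3]
Step 12: ref 2 → FAULT (evict 1), frames=[2,3]
Step 13: ref 4 → FAULT (evict 3), frames=[2,4]
Total faults: 7

Answer: 7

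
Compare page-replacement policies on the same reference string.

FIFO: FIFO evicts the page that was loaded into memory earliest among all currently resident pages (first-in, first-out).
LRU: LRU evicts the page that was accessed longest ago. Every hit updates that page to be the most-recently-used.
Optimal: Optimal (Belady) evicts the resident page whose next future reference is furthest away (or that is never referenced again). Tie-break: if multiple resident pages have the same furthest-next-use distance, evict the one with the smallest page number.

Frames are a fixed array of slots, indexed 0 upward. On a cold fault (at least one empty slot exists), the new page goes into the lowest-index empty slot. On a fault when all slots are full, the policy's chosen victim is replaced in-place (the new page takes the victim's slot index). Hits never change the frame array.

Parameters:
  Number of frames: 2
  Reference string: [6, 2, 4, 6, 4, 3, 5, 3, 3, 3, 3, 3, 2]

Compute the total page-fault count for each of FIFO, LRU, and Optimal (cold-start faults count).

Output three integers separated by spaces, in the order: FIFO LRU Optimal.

Answer: 7 7 6

Derivation:
--- FIFO ---
  step 0: ref 6 -> FAULT, frames=[6,-] (faults so far: 1)
  step 1: ref 2 -> FAULT, frames=[6,2] (faults so far: 2)
  step 2: ref 4 -> FAULT, evict 6, frames=[4,2] (faults so far: 3)
  step 3: ref 6 -> FAULT, evict 2, frames=[4,6] (faults so far: 4)
  step 4: ref 4 -> HIT, frames=[4,6] (faults so far: 4)
  step 5: ref 3 -> FAULT, evict 4, frames=[3,6] (faults so far: 5)
  step 6: ref 5 -> FAULT, evict 6, frames=[3,5] (faults so far: 6)
  step 7: ref 3 -> HIT, frames=[3,5] (faults so far: 6)
  step 8: ref 3 -> HIT, frames=[3,5] (faults so far: 6)
  step 9: ref 3 -> HIT, frames=[3,5] (faults so far: 6)
  step 10: ref 3 -> HIT, frames=[3,5] (faults so far: 6)
  step 11: ref 3 -> HIT, frames=[3,5] (faults so far: 6)
  step 12: ref 2 -> FAULT, evict 3, frames=[2,5] (faults so far: 7)
  FIFO total faults: 7
--- LRU ---
  step 0: ref 6 -> FAULT, frames=[6,-] (faults so far: 1)
  step 1: ref 2 -> FAULT, frames=[6,2] (faults so far: 2)
  step 2: ref 4 -> FAULT, evict 6, frames=[4,2] (faults so far: 3)
  step 3: ref 6 -> FAULT, evict 2, frames=[4,6] (faults so far: 4)
  step 4: ref 4 -> HIT, frames=[4,6] (faults so far: 4)
  step 5: ref 3 -> FAULT, evict 6, frames=[4,3] (faults so far: 5)
  step 6: ref 5 -> FAULT, evict 4, frames=[5,3] (faults so far: 6)
  step 7: ref 3 -> HIT, frames=[5,3] (faults so far: 6)
  step 8: ref 3 -> HIT, frames=[5,3] (faults so far: 6)
  step 9: ref 3 -> HIT, frames=[5,3] (faults so far: 6)
  step 10: ref 3 -> HIT, frames=[5,3] (faults so far: 6)
  step 11: ref 3 -> HIT, frames=[5,3] (faults so far: 6)
  step 12: ref 2 -> FAULT, evict 5, frames=[2,3] (faults so far: 7)
  LRU total faults: 7
--- Optimal ---
  step 0: ref 6 -> FAULT, frames=[6,-] (faults so far: 1)
  step 1: ref 2 -> FAULT, frames=[6,2] (faults so far: 2)
  step 2: ref 4 -> FAULT, evict 2, frames=[6,4] (faults so far: 3)
  step 3: ref 6 -> HIT, frames=[6,4] (faults so far: 3)
  step 4: ref 4 -> HIT, frames=[6,4] (faults so far: 3)
  step 5: ref 3 -> FAULT, evict 4, frames=[6,3] (faults so far: 4)
  step 6: ref 5 -> FAULT, evict 6, frames=[5,3] (faults so far: 5)
  step 7: ref 3 -> HIT, frames=[5,3] (faults so far: 5)
  step 8: ref 3 -> HIT, frames=[5,3] (faults so far: 5)
  step 9: ref 3 -> HIT, frames=[5,3] (faults so far: 5)
  step 10: ref 3 -> HIT, frames=[5,3] (faults so far: 5)
  step 11: ref 3 -> HIT, frames=[5,3] (faults so far: 5)
  step 12: ref 2 -> FAULT, evict 3, frames=[5,2] (faults so far: 6)
  Optimal total faults: 6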